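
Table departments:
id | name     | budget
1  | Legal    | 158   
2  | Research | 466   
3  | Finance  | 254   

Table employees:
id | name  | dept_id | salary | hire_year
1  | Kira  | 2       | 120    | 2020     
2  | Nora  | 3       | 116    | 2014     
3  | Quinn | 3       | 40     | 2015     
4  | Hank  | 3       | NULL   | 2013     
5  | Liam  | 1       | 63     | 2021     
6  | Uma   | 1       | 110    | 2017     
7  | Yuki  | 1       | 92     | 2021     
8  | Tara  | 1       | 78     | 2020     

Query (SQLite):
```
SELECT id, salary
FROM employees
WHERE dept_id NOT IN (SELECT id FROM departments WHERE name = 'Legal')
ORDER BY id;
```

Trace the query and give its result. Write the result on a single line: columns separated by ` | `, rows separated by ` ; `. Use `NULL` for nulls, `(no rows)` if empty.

1 | 120 ; 2 | 116 ; 3 | 40 ; 4 | NULL

Inner query: departments.id where name = 'Legal'.
Outer: keep employees rows whose dept_id is not in that set.
Inner query → {1}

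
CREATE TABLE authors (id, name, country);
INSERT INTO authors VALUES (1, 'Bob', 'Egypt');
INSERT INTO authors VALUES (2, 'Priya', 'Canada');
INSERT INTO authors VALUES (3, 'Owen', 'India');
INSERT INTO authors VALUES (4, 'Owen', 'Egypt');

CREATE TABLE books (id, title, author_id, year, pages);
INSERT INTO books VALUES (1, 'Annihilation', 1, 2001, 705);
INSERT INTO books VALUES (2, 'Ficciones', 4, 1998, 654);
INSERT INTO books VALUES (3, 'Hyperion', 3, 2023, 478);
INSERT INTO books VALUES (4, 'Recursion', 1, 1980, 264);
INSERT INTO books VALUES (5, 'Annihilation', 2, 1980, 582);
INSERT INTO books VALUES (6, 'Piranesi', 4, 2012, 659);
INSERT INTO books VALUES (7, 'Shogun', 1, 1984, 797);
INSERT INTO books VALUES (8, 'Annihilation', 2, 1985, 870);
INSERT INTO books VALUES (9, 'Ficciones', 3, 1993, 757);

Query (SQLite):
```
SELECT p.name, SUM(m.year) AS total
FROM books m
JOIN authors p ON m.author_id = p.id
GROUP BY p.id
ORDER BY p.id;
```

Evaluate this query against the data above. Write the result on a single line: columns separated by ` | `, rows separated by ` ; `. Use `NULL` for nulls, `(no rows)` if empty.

Bob | 5965 ; Priya | 3965 ; Owen | 4016 ; Owen | 4010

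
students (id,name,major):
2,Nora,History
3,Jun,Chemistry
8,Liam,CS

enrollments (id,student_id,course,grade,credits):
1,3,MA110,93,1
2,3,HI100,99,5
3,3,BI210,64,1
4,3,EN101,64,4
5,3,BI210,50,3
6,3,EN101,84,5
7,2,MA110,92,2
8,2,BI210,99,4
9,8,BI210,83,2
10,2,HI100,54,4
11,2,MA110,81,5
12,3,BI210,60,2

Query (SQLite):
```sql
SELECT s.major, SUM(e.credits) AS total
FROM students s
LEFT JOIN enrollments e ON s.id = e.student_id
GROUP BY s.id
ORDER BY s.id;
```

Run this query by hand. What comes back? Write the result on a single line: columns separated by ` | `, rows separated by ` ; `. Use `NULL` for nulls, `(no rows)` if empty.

History | 15 ; Chemistry | 21 ; CS | 2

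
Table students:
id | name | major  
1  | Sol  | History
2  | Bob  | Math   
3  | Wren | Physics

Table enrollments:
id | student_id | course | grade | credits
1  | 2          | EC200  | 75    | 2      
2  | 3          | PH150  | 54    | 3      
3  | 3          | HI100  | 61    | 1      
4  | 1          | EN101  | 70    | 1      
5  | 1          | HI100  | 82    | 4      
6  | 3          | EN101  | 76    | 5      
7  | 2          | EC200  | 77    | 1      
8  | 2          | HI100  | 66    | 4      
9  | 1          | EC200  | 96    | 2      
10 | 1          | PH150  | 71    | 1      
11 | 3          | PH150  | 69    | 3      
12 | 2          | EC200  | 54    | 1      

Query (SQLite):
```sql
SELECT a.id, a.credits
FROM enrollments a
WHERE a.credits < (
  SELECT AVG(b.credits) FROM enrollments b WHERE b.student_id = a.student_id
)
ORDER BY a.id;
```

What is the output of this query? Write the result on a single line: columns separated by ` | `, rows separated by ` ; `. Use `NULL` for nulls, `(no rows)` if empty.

For each enrollments row a, compute AVG(credits) over rows sharing a.student_id.
Keep row a if a.credits < that per-group AVG.
  student_id=1: AVG(credits) = 2.0
  student_id=2: AVG(credits) = 2.0
  student_id=3: AVG(credits) = 3.0

3 | 1 ; 4 | 1 ; 7 | 1 ; 10 | 1 ; 12 | 1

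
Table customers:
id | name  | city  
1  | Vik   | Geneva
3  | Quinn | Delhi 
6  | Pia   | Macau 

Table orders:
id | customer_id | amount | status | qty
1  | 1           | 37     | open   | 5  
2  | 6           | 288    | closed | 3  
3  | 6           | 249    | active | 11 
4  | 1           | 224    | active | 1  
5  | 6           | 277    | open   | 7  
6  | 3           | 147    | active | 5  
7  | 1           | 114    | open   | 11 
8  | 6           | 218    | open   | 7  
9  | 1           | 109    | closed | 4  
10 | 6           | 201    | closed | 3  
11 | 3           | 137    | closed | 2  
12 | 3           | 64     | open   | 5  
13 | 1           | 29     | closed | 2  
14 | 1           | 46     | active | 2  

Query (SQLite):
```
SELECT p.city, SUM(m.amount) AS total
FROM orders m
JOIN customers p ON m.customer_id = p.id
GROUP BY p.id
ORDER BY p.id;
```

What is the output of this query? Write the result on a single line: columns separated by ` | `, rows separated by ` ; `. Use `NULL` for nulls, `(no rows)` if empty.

Join each orders row to its customers via customer_id.
Group joined rows by customers.id; compute SUM(m.amount) per group.
  1: ids {1, 4, 7, 9, 13, 14} → SUM(m.amount)=559
  3: ids {6, 11, 12} → SUM(m.amount)=348
  6: ids {2, 3, 5, 8, 10} → SUM(m.amount)=1233

Geneva | 559 ; Delhi | 348 ; Macau | 1233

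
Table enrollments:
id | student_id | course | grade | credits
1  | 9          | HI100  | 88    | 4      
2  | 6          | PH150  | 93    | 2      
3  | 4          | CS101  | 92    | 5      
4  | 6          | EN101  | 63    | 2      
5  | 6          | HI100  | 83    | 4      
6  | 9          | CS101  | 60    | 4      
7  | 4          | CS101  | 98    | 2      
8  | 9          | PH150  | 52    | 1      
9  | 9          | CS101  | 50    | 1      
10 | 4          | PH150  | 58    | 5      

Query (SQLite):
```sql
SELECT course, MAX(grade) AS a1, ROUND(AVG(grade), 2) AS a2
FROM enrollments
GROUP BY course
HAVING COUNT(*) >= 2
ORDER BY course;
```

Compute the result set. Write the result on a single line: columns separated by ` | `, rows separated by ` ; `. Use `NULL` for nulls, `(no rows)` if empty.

CS101 | 98 | 75 ; HI100 | 88 | 85.5 ; PH150 | 93 | 67.67

Group enrollments by course.
Per group compute: MAX(grade), ROUND(AVG(grade), 2).
HAVING: drop groups with fewer than 2 rows.
  CS101: ids {3, 6, 7, 9} → MAX(grade)=98, ROUND(AVG(grade), 2)=75
  EN101: ids {4} → MAX(grade)=63, ROUND(AVG(grade), 2)=63
  HI100: ids {1, 5} → MAX(grade)=88, ROUND(AVG(grade), 2)=85.5
  PH150: ids {2, 8, 10} → MAX(grade)=93, ROUND(AVG(grade), 2)=67.67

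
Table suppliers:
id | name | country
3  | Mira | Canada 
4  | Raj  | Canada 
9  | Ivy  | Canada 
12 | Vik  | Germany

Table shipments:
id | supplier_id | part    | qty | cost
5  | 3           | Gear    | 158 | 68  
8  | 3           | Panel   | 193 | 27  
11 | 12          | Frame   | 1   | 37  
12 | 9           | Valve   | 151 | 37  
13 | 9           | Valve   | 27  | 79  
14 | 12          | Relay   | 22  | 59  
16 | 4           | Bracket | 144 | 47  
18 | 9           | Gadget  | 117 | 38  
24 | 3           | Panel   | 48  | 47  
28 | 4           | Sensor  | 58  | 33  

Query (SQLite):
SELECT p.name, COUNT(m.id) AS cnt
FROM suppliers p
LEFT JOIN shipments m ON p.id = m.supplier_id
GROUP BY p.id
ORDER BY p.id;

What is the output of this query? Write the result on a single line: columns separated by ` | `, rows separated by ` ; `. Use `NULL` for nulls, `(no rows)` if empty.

LEFT JOIN keeps every suppliers row; unmatched ones get NULL for shipments columns.
Group by suppliers.id and compute COUNT(m.id). COUNT(col) of an all-NULL group is 0.
  3: ids {5, 8, 24} → COUNT(m.id)=3
  4: ids {16, 28} → COUNT(m.id)=2
  9: ids {12, 13, 18} → COUNT(m.id)=3
  12: ids {11, 14} → COUNT(m.id)=2

Mira | 3 ; Raj | 2 ; Ivy | 3 ; Vik | 2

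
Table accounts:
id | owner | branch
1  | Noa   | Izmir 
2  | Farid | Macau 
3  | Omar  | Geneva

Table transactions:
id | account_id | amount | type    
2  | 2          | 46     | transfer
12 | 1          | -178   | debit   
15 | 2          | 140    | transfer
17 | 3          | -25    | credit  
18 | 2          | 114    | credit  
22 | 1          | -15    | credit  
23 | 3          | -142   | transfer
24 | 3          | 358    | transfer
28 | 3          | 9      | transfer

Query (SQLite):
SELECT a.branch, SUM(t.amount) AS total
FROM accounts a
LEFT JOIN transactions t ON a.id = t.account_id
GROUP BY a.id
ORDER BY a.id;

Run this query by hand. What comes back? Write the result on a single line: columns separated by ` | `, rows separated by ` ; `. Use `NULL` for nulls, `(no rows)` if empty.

Izmir | -193 ; Macau | 300 ; Geneva | 200

LEFT JOIN keeps every accounts row; unmatched ones get NULL for transactions columns.
Group by accounts.id and compute SUM(t.amount). SUM over an all-NULL group is NULL.
  1: ids {12, 22} → SUM(t.amount)=-193
  2: ids {2, 15, 18} → SUM(t.amount)=300
  3: ids {17, 23, 24, 28} → SUM(t.amount)=200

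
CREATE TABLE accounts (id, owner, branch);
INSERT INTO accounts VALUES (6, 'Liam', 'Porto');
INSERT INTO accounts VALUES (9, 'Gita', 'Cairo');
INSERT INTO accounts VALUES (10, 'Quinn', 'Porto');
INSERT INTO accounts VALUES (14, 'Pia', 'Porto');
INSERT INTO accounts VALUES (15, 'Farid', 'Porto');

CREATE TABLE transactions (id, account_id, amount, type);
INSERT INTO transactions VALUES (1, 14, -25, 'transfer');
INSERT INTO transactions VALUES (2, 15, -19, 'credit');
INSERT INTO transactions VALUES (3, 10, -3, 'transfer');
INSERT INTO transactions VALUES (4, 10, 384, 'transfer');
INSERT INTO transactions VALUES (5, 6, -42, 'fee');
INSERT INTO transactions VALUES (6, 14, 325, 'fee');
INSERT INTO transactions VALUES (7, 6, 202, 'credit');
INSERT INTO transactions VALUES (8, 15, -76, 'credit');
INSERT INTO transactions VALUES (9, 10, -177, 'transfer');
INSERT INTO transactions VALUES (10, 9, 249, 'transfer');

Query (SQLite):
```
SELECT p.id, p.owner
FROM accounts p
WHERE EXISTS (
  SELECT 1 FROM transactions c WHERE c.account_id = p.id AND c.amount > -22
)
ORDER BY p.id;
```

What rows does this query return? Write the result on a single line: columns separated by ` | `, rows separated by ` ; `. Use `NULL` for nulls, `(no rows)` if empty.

For each accounts row, check whether any transactions with matching account_id has amount > -22.
Keep rows where that is true.

6 | Liam ; 9 | Gita ; 10 | Quinn ; 14 | Pia ; 15 | Farid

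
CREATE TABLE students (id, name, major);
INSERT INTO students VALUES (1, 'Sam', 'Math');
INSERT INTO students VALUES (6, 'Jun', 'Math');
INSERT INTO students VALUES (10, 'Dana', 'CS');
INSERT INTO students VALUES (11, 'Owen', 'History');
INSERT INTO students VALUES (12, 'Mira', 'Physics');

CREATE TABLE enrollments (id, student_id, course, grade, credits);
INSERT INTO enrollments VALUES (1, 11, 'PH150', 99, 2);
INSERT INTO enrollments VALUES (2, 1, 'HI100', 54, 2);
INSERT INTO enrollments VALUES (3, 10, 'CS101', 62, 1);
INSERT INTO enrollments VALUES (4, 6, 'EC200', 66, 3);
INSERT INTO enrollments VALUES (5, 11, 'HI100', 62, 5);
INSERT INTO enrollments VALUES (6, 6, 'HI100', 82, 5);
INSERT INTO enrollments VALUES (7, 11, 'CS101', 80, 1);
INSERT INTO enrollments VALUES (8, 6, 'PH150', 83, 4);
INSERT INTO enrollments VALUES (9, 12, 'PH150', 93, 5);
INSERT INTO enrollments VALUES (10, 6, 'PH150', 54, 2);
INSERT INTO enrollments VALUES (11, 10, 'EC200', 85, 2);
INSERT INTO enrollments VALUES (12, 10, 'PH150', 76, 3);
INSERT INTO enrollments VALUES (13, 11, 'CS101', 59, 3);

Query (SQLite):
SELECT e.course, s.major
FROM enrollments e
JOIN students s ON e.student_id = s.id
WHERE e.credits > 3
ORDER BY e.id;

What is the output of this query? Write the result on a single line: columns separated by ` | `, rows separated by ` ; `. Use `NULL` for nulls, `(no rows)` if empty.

HI100 | History ; HI100 | Math ; PH150 | Math ; PH150 | Physics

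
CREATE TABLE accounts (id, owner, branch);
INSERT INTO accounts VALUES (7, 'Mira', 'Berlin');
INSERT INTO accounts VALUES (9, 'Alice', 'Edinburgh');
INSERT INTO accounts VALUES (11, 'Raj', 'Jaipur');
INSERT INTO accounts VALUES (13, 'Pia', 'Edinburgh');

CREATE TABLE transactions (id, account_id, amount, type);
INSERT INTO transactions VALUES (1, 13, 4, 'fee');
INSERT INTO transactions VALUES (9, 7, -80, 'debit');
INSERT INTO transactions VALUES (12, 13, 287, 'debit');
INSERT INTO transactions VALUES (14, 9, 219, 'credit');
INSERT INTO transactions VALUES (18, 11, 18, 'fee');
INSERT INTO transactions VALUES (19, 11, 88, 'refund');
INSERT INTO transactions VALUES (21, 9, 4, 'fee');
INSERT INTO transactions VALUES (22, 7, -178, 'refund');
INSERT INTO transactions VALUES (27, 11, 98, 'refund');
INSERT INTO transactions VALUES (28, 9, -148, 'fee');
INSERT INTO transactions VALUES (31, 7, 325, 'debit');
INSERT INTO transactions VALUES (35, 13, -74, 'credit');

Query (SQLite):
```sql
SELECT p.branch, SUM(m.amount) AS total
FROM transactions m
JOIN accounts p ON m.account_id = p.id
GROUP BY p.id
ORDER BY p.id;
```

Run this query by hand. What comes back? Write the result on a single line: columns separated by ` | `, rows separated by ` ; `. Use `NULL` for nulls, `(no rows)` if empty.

Berlin | 67 ; Edinburgh | 75 ; Jaipur | 204 ; Edinburgh | 217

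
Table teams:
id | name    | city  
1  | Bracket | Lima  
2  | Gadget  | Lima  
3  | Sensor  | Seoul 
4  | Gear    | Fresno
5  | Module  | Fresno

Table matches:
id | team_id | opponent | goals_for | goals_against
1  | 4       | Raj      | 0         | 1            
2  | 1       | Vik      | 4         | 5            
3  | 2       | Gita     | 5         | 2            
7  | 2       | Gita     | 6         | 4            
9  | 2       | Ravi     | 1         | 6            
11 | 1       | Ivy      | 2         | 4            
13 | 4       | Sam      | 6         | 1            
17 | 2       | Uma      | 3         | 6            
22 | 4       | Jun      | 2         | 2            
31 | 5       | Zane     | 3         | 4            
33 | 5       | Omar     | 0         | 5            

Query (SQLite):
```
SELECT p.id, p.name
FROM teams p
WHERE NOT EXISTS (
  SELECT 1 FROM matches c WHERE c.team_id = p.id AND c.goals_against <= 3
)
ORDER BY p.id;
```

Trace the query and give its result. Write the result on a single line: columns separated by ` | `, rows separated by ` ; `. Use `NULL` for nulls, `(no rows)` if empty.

For each teams row, check whether any matches with matching team_id has goals_against <= 3.
Keep rows where that is false.

1 | Bracket ; 3 | Sensor ; 5 | Module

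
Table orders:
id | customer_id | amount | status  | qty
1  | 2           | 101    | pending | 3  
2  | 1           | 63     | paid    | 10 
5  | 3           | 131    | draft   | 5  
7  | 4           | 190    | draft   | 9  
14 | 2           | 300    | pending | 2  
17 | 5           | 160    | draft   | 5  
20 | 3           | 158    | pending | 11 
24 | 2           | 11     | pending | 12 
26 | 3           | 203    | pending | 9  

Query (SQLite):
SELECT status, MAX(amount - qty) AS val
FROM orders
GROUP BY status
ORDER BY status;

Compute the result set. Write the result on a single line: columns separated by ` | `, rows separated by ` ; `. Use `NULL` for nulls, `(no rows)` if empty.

draft | 181 ; paid | 53 ; pending | 298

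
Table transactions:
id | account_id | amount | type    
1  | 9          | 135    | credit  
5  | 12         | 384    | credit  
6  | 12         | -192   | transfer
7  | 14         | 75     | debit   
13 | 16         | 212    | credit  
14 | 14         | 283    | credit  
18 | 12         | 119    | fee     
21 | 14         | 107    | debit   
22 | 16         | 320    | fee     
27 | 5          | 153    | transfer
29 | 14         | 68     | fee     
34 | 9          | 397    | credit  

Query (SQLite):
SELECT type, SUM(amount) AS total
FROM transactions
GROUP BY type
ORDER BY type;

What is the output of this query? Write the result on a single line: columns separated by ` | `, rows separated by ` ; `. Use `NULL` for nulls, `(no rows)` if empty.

Partition transactions by type; compute SUM(amount) within each group.
  credit: ids {1, 5, 13, 14, 34} → SUM(amount)=1411
  debit: ids {7, 21} → SUM(amount)=182
  fee: ids {18, 22, 29} → SUM(amount)=507
  transfer: ids {6, 27} → SUM(amount)=-39

credit | 1411 ; debit | 182 ; fee | 507 ; transfer | -39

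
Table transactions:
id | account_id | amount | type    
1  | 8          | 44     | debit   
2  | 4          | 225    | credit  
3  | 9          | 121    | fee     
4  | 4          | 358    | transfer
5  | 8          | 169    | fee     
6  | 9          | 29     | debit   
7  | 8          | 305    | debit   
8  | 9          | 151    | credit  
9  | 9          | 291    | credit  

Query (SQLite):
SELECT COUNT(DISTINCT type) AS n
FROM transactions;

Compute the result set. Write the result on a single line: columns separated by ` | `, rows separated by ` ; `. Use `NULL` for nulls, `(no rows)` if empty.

Count distinct non-NULL type values.

4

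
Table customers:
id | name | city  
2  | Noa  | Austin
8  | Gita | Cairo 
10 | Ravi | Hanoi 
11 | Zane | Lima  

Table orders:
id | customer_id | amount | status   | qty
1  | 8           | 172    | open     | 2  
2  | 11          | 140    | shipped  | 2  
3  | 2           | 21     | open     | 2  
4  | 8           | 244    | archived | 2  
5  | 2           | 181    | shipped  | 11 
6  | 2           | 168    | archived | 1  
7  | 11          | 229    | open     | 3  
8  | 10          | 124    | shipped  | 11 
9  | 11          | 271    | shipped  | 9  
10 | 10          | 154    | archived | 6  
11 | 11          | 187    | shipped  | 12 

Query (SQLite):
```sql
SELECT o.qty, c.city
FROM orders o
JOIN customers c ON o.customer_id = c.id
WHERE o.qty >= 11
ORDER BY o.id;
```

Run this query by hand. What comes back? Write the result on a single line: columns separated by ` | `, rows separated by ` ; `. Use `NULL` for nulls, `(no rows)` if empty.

Each orders row matches the customers row where customer_id = customers.id.
Then keep rows with o.qty >= 11.

11 | Austin ; 11 | Hanoi ; 12 | Lima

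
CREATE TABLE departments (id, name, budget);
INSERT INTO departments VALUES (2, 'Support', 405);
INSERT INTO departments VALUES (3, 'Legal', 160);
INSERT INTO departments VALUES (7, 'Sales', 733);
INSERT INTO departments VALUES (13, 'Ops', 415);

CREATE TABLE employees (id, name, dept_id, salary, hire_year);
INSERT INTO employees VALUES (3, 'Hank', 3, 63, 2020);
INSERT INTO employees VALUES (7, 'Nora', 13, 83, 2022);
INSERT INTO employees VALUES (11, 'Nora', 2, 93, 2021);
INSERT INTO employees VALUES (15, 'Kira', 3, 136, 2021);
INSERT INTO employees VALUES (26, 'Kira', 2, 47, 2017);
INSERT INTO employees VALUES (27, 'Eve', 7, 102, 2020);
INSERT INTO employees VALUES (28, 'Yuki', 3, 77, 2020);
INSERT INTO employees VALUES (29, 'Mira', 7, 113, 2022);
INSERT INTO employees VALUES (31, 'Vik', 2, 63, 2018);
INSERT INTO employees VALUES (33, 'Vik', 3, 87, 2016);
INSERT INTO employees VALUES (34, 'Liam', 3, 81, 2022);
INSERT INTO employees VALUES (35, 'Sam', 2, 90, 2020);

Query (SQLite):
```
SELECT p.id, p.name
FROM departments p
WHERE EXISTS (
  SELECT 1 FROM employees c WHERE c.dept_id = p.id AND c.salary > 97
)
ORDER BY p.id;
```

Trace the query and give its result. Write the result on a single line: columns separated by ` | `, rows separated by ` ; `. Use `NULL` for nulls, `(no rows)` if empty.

For each departments row, check whether any employees with matching dept_id has salary > 97.
Keep rows where that is true.

3 | Legal ; 7 | Sales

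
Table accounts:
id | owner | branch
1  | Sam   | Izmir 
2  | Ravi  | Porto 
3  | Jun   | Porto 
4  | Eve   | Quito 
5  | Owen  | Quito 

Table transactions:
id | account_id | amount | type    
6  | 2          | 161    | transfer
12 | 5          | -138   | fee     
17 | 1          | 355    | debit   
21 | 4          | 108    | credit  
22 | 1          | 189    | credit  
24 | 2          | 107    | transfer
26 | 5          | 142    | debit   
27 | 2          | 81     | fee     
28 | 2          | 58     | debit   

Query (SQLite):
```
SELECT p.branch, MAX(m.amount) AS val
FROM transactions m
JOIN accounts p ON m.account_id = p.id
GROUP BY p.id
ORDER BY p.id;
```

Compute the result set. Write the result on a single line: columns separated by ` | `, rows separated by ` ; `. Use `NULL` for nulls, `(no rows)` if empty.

Izmir | 355 ; Porto | 161 ; Quito | 108 ; Quito | 142

Join each transactions row to its accounts via account_id.
Group joined rows by accounts.id; compute MAX(m.amount) per group.
  1: ids {17, 22} → MAX(m.amount)=355
  2: ids {6, 24, 27, 28} → MAX(m.amount)=161
  4: ids {21} → MAX(m.amount)=108
  5: ids {12, 26} → MAX(m.amount)=142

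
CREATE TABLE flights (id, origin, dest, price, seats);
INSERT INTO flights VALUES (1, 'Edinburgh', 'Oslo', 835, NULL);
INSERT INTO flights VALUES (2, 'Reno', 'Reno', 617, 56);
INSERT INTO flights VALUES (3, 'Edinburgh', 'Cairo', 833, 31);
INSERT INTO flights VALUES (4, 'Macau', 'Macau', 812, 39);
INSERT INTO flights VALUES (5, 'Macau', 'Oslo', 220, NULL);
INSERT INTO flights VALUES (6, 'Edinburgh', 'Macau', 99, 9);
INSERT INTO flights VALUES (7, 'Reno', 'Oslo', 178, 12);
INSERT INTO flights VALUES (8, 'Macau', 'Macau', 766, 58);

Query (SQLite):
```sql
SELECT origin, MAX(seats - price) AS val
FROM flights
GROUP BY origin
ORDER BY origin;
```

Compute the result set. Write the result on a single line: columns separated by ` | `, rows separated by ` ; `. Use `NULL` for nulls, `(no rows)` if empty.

Edinburgh | -90 ; Macau | -708 ; Reno | -166

For each row compute seats - price.
Group by origin; take MAX of the expression per group.
  Edinburgh: ids {1, 3, 6} → MAX(seats - price)=-90
  Macau: ids {4, 5, 8} → MAX(seats - price)=-708
  Reno: ids {2, 7} → MAX(seats - price)=-166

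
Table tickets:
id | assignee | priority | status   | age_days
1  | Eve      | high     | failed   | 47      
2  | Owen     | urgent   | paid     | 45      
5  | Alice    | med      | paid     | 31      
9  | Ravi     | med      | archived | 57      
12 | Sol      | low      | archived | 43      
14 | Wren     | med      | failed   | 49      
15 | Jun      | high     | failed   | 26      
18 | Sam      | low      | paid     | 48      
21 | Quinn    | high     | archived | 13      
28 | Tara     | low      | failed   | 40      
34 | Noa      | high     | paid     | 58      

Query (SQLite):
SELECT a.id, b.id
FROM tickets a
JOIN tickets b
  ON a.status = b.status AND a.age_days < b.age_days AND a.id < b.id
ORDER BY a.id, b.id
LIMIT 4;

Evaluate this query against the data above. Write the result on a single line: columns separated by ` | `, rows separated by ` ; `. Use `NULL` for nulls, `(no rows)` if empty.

1 | 14 ; 2 | 18 ; 2 | 34 ; 5 | 18

Pairs (a,b) with same status, a.age_days < b.age_days, a.id < b.id.
status groups: archived:{9,12,21} failed:{1,14,15,28} paid:{2,5,18,34}
Ordered by (a.id, b.id); first 4.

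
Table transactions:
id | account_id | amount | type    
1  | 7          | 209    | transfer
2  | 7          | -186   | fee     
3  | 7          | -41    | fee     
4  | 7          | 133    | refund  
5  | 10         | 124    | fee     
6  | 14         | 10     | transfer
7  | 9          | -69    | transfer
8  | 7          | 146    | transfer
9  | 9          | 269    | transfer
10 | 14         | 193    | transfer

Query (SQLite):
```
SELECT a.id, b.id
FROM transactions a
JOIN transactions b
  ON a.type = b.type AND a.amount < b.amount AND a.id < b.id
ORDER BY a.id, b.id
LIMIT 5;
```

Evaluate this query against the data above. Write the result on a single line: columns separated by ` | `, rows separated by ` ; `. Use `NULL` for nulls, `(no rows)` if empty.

1 | 9 ; 2 | 3 ; 2 | 5 ; 3 | 5 ; 6 | 8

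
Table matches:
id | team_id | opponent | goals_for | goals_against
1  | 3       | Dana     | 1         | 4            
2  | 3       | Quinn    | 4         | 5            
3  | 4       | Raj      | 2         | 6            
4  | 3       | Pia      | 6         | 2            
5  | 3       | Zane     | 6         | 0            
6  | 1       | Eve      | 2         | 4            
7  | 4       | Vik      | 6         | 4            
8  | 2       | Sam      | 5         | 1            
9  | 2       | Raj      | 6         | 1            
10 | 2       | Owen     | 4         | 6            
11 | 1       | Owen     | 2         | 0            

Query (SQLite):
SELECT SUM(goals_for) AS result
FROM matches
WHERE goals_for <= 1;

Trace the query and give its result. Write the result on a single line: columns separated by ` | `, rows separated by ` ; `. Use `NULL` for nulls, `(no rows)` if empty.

1

Rows where goals_for <= 1 → goals_for values: [1].
SUM of non-NULL values = 1.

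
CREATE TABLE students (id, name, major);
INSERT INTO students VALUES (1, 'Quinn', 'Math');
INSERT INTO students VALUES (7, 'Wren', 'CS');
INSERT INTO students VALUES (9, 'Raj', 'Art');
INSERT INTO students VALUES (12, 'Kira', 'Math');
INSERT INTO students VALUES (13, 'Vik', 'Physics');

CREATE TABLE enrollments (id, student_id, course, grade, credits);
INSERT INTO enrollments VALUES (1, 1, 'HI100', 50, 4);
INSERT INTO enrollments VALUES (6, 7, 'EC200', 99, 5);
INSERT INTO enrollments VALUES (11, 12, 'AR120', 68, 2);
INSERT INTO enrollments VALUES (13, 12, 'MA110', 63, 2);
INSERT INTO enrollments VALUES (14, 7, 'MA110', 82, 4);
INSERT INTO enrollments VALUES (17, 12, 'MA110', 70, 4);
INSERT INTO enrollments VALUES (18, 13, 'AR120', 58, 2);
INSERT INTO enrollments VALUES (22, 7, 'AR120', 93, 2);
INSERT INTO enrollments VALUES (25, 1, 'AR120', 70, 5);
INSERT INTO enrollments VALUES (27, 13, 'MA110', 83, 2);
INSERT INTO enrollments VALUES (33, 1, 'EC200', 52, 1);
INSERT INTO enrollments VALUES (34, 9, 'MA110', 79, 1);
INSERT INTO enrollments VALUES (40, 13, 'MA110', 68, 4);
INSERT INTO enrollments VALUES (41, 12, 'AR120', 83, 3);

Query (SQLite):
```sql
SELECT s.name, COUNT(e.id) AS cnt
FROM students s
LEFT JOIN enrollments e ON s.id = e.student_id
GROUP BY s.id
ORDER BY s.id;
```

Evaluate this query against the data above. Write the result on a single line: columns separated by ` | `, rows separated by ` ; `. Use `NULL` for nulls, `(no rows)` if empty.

Quinn | 3 ; Wren | 3 ; Raj | 1 ; Kira | 4 ; Vik | 3

LEFT JOIN keeps every students row; unmatched ones get NULL for enrollments columns.
Group by students.id and compute COUNT(e.id). COUNT(col) of an all-NULL group is 0.
  1: ids {1, 25, 33} → COUNT(e.id)=3
  7: ids {6, 14, 22} → COUNT(e.id)=3
  9: ids {34} → COUNT(e.id)=1
  12: ids {11, 13, 17, 41} → COUNT(e.id)=4
  13: ids {18, 27, 40} → COUNT(e.id)=3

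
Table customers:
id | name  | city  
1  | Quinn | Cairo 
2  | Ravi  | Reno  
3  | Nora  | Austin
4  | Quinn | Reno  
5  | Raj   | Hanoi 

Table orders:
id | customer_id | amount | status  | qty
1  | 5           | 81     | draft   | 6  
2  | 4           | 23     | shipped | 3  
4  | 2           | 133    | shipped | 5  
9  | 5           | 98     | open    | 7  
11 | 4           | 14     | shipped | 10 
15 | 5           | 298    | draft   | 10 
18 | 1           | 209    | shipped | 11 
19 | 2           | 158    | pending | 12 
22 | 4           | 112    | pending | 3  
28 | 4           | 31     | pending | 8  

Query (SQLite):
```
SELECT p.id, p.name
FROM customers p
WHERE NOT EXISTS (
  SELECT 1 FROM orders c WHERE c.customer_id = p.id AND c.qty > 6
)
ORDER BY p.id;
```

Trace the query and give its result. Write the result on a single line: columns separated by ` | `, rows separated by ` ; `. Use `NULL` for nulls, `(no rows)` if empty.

3 | Nora

For each customers row, check whether any orders with matching customer_id has qty > 6.
Keep rows where that is false.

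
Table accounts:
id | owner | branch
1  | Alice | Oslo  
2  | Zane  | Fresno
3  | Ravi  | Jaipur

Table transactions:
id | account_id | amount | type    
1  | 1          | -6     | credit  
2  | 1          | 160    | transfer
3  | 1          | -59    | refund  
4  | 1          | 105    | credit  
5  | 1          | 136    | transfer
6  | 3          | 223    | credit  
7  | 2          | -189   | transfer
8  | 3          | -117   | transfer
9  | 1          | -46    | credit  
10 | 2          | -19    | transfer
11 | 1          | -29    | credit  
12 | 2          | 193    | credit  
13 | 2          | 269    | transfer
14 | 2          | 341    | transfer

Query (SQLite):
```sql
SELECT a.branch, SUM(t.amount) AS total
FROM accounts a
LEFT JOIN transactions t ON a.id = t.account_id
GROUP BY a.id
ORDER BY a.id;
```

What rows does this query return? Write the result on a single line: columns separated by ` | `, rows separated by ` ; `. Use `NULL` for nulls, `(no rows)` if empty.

Oslo | 261 ; Fresno | 595 ; Jaipur | 106

LEFT JOIN keeps every accounts row; unmatched ones get NULL for transactions columns.
Group by accounts.id and compute SUM(t.amount). SUM over an all-NULL group is NULL.
  1: ids {1, 2, 3, 4, 5, 9, 11} → SUM(t.amount)=261
  2: ids {7, 10, 12, 13, 14} → SUM(t.amount)=595
  3: ids {6, 8} → SUM(t.amount)=106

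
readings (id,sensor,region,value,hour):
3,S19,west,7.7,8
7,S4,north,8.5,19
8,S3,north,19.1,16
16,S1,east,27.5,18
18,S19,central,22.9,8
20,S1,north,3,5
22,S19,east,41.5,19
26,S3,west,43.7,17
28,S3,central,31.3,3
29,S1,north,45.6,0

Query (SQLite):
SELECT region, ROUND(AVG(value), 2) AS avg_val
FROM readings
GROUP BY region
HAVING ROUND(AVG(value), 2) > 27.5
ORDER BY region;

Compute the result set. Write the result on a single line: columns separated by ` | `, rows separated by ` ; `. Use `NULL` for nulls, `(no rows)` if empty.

Partition readings by region; compute ROUND(AVG(value), 2) within each group.
HAVING: keep groups where ROUND(AVG(value), 2) > 27.5.
  central: ids {18, 28} → ROUND(AVG(value), 2)=27.1
  east: ids {16, 22} → ROUND(AVG(value), 2)=34.5
  north: ids {7, 8, 20, 29} → ROUND(AVG(value), 2)=19.05
  west: ids {3, 26} → ROUND(AVG(value), 2)=25.7

east | 34.5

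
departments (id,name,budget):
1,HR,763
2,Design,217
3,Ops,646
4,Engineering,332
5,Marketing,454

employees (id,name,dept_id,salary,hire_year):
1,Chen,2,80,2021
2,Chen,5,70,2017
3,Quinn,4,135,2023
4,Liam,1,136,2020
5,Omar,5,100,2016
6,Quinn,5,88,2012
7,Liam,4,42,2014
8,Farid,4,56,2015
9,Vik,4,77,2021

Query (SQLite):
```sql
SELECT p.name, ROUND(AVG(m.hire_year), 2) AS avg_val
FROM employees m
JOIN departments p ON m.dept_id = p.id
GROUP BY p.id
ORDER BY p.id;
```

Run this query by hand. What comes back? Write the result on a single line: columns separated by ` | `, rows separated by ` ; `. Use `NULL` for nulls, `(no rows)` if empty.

Join each employees row to its departments via dept_id.
Group joined rows by departments.id; compute ROUND(AVG(m.hire_year), 2) per group.
  1: ids {4} → ROUND(AVG(m.hire_year), 2)=2020
  2: ids {1} → ROUND(AVG(m.hire_year), 2)=2021
  4: ids {3, 7, 8, 9} → ROUND(AVG(m.hire_year), 2)=2018.25
  5: ids {2, 5, 6} → ROUND(AVG(m.hire_year), 2)=2015

HR | 2020 ; Design | 2021 ; Engineering | 2018.25 ; Marketing | 2015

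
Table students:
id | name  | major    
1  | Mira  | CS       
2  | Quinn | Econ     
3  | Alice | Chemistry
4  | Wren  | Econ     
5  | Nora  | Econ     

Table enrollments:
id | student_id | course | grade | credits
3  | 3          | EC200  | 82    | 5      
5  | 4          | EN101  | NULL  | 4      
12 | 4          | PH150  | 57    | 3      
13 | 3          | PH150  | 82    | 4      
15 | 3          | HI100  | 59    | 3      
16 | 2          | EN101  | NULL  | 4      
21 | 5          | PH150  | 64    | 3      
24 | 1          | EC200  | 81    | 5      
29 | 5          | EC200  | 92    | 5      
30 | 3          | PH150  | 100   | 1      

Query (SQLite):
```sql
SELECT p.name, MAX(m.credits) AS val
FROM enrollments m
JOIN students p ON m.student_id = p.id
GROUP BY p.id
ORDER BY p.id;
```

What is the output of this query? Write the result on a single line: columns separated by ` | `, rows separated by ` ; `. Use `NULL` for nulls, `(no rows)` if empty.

Join each enrollments row to its students via student_id.
Group joined rows by students.id; compute MAX(m.credits) per group.
  1: ids {24} → MAX(m.credits)=5
  2: ids {16} → MAX(m.credits)=4
  3: ids {3, 13, 15, 30} → MAX(m.credits)=5
  4: ids {5, 12} → MAX(m.credits)=4
  5: ids {21, 29} → MAX(m.credits)=5

Mira | 5 ; Quinn | 4 ; Alice | 5 ; Wren | 4 ; Nora | 5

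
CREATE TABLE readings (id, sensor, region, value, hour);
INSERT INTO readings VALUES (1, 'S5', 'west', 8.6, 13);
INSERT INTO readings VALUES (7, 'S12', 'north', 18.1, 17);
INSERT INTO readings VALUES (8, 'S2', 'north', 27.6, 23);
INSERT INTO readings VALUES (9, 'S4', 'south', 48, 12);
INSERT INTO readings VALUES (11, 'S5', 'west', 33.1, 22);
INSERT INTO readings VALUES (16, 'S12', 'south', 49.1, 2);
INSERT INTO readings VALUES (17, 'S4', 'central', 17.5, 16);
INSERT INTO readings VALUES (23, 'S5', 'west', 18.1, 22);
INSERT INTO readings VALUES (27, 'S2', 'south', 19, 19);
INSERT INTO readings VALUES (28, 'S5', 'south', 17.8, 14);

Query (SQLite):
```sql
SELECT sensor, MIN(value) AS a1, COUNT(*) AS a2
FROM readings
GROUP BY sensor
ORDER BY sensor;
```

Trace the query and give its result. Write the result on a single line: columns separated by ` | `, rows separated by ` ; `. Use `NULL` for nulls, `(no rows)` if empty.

S12 | 18.1 | 2 ; S2 | 19 | 2 ; S4 | 17.5 | 2 ; S5 | 8.6 | 4

Group readings by sensor.
Per group compute: MIN(value), COUNT(*).
  S12: ids {7, 16} → MIN(value)=18.1, COUNT(*)=2
  S2: ids {8, 27} → MIN(value)=19, COUNT(*)=2
  S4: ids {9, 17} → MIN(value)=17.5, COUNT(*)=2
  S5: ids {1, 11, 23, 28} → MIN(value)=8.6, COUNT(*)=4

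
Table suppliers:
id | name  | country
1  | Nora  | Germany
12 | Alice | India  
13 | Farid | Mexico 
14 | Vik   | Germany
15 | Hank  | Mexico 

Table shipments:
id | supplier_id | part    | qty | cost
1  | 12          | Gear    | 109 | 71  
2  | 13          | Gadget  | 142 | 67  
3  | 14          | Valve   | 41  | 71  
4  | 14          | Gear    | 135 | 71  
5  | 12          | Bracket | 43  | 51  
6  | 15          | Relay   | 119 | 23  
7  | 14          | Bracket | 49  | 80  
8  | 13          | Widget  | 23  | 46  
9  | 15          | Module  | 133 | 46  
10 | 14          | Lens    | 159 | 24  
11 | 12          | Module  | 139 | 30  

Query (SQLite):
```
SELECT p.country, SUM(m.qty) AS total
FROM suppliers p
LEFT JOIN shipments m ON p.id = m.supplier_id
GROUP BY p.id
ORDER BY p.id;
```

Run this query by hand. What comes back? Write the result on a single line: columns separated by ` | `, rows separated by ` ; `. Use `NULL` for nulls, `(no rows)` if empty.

Germany | NULL ; India | 291 ; Mexico | 165 ; Germany | 384 ; Mexico | 252

LEFT JOIN keeps every suppliers row; unmatched ones get NULL for shipments columns.
Group by suppliers.id and compute SUM(m.qty). SUM over an all-NULL group is NULL.
  1: ids {—} → SUM(m.qty)=NULL
  12: ids {1, 5, 11} → SUM(m.qty)=291
  13: ids {2, 8} → SUM(m.qty)=165
  14: ids {3, 4, 7, 10} → SUM(m.qty)=384
  15: ids {6, 9} → SUM(m.qty)=252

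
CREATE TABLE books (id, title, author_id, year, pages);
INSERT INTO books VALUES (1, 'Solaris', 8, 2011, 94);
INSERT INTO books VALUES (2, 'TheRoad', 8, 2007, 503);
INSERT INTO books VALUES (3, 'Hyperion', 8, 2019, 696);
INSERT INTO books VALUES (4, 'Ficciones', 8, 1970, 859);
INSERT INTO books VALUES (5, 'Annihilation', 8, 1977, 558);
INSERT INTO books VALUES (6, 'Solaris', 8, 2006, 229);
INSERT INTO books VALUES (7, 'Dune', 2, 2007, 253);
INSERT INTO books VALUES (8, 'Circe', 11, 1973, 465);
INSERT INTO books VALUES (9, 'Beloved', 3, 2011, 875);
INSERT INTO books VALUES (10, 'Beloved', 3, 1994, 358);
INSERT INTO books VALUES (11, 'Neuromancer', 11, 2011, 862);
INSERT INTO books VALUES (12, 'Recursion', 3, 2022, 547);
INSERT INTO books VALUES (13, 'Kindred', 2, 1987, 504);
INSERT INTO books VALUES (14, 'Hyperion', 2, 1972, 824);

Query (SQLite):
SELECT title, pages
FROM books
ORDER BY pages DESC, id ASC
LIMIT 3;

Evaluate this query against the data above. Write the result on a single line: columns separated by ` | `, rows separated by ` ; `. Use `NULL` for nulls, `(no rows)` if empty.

Beloved | 875 ; Neuromancer | 862 ; Ficciones | 859

Sort by pages desc, tiebreak id asc: (875, id=9), (862, id=11), (859, id=4), (824, id=14), (696, id=3), (558, id=5) …. Take first 3.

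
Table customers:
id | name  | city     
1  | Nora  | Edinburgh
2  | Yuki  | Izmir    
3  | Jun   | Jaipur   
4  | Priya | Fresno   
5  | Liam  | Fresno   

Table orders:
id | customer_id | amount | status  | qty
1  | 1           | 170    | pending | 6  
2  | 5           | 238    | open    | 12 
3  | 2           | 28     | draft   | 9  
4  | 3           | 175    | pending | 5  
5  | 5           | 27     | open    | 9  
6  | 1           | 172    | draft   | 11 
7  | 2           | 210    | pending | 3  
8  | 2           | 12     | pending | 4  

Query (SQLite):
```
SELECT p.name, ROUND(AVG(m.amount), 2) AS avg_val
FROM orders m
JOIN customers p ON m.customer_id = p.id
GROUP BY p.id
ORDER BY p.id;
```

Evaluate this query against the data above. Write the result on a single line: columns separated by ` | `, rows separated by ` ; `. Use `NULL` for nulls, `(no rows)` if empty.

Join each orders row to its customers via customer_id.
Group joined rows by customers.id; compute ROUND(AVG(m.amount), 2) per group.
  1: ids {1, 6} → ROUND(AVG(m.amount), 2)=171
  2: ids {3, 7, 8} → ROUND(AVG(m.amount), 2)=83.33
  3: ids {4} → ROUND(AVG(m.amount), 2)=175
  5: ids {2, 5} → ROUND(AVG(m.amount), 2)=132.5

Nora | 171 ; Yuki | 83.33 ; Jun | 175 ; Liam | 132.5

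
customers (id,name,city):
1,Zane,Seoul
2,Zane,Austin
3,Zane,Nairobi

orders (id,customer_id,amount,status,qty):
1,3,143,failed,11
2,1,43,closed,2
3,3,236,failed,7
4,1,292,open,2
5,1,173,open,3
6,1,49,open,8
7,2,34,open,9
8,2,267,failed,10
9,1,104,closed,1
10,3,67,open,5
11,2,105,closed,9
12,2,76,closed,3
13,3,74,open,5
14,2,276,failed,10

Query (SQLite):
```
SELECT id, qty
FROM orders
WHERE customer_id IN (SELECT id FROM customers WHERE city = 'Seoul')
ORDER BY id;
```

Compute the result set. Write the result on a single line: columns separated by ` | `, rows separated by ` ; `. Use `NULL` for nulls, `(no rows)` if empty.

Inner query: customers.id where city = 'Seoul'.
Outer: keep orders rows whose customer_id is in that set.
Inner query → {1}

2 | 2 ; 4 | 2 ; 5 | 3 ; 6 | 8 ; 9 | 1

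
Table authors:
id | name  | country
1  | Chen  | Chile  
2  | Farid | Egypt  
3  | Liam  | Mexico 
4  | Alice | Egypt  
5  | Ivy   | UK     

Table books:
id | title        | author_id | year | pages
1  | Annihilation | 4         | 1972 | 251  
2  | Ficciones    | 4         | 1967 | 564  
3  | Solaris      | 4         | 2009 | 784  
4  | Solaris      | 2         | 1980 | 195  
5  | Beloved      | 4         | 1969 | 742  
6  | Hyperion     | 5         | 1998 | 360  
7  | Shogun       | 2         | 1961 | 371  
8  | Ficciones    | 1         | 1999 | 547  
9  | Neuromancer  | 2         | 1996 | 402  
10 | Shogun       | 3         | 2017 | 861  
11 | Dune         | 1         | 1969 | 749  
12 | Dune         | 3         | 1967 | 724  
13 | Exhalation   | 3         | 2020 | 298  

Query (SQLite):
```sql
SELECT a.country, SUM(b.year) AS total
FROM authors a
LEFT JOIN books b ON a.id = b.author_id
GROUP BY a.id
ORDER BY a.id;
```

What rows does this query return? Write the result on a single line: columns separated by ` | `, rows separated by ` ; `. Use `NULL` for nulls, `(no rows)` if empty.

Chile | 3968 ; Egypt | 5937 ; Mexico | 6004 ; Egypt | 7917 ; UK | 1998

LEFT JOIN keeps every authors row; unmatched ones get NULL for books columns.
Group by authors.id and compute SUM(b.year). SUM over an all-NULL group is NULL.
  1: ids {8, 11} → SUM(b.year)=3968
  2: ids {4, 7, 9} → SUM(b.year)=5937
  3: ids {10, 12, 13} → SUM(b.year)=6004
  4: ids {1, 2, 3, 5} → SUM(b.year)=7917
  5: ids {6} → SUM(b.year)=1998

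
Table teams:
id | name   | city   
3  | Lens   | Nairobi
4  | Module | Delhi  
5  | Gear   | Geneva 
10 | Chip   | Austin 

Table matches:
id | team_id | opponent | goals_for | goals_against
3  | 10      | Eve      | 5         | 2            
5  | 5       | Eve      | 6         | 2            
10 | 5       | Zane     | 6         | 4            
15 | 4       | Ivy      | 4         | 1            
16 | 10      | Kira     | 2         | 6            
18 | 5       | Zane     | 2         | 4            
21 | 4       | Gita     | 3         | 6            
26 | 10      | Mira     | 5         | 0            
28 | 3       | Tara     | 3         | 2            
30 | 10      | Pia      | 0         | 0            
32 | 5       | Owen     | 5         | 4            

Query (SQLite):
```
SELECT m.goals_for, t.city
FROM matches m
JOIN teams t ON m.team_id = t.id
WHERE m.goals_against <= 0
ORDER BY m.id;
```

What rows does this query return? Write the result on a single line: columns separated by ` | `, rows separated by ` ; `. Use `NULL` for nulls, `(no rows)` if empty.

5 | Austin ; 0 | Austin

Each matches row matches the teams row where team_id = teams.id.
Then keep rows with m.goals_against <= 0.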